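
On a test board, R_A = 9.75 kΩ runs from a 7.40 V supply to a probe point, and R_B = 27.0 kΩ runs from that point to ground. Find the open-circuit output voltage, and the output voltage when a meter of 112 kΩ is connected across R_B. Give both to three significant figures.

Open-circuit: V = 7.40 × 27.0/(9.75 + 27.0) = 5.44 V.
With the load, R_B becomes R_B‖R_L = 21.76 kΩ, so V = 7.40 × 21.76/31.51 = 5.11 V.

Unloaded: 5.44 V; loaded: 5.11 V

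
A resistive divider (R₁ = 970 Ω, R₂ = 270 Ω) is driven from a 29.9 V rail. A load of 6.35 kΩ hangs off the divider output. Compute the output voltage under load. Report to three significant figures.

V_out ≈ 6.30 V

The load sits in parallel with R₂: R₂‖R_L = (270 × 6350) / (270 + 6350) = 259.0 Ω.
V_out = 29.9 × 259.0 / (970 + 259.0) = 29.9 × 259.0/1229 = 6.30 V.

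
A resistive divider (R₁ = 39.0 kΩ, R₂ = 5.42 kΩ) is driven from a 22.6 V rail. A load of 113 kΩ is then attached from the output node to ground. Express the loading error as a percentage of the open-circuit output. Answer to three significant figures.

The divider's output (Thévenin) resistance is R₁‖R₂ = 4.759 kΩ.
Fractional drop under load = R_th/(R_th + R_L) = 4.759 / (4.759 + 113) = 0.04041.
So the output falls by 4.04 %.

4.04 %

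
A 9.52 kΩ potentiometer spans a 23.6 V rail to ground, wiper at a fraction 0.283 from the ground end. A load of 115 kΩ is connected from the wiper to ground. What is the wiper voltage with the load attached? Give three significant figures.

The wiper splits the pot into (1−α)R = 6.826 kΩ above and αR = 2.694 kΩ below.
Lower section ‖ load = 2.632 kΩ.
V_wiper = 23.6 × 2.632/(6.826 + 2.632) = 6.57 V.

V ≈ 6.57 V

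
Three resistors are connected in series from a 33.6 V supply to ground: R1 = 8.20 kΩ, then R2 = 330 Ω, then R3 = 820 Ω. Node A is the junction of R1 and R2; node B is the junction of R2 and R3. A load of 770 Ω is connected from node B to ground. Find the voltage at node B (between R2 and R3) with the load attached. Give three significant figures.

At node B, R3 is in parallel with the load: R3‖R_L = 397.1 Ω.
Below node A the resistance is R2 + (R3‖R_L) = 727.1 Ω, so V_A = 33.6 × 727.1/8927 = 2.737 V.
Then V_B = V_A × (R3‖R_L)/(R2 + R3‖R_L) = 2.737 × 397.1/727.1 = 1.49 V.

V ≈ 1.49 V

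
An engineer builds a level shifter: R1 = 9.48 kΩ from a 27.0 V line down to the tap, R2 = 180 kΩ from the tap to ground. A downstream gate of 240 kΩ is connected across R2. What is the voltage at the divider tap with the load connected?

V_out ≈ 24.7 V

The load sits in parallel with R2: R2‖R_L = (180 × 240) / (180 + 240) = 102.9 kΩ.
V_out = 27.0 × 102.9 / (9.48 + 102.9) = 27.0 × 102.9/112.3 = 24.7 V.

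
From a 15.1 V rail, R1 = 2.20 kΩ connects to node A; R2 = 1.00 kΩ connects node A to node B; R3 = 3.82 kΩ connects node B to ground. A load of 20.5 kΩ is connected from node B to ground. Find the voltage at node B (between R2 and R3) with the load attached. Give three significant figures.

V ≈ 7.57 V

At node B, R3 is in parallel with the load: R3‖R_L = 3.220 kΩ.
Below node A the resistance is R2 + (R3‖R_L) = 4.220 kΩ, so V_A = 15.1 × 4.220/6.420 = 9.926 V.
Then V_B = V_A × (R3‖R_L)/(R2 + R3‖R_L) = 9.926 × 3.220/4.220 = 7.57 V.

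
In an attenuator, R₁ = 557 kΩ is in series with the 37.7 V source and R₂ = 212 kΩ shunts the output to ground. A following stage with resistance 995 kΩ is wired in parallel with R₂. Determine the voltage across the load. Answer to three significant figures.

The load sits in parallel with R₂: R₂‖R_L = (212 × 995) / (212 + 995) = 174.8 kΩ.
V_out = 37.7 × 174.8 / (557 + 174.8) = 37.7 × 174.8/731.8 = 9.00 V.

V_out ≈ 9.00 V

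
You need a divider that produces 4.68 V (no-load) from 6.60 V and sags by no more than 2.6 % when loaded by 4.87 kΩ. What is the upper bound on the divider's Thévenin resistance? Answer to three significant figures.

Loading drop = R_th/(R_th + R_L) ≤ 0.0260, so R_th ≤ R_L · ε/(1−ε) = 4.87 kΩ × 0.0260/0.9740 = 130 Ω.

R_th ≤ 130 Ω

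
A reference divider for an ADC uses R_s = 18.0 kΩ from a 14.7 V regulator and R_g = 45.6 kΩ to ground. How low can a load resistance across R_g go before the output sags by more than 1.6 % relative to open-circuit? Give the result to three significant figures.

R_L(min) ≈ 794 kΩ

Output resistance R_th = R_s‖R_g = (18.0 × 45.6)/63.60 = 12.91 kΩ.
The fractional drop is R_th/(R_th + R_L); requiring this ≤ 0.0160 gives R_L ≥ R_th(1/0.0160 − 1) = 12.91 × 61.50 = 794 kΩ.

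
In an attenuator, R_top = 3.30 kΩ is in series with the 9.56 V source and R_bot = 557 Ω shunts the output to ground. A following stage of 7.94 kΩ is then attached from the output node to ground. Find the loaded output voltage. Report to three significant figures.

The load sits in parallel with R_bot: R_bot‖R_L = (557 × 7940) / (557 + 7940) = 520.5 Ω.
V_out = 9.56 × 520.5 / (3300 + 520.5) = 9.56 × 520.5/3820 = 1.30 V.
(Unloaded it would have been 1.38 V.)

V_out ≈ 1.30 V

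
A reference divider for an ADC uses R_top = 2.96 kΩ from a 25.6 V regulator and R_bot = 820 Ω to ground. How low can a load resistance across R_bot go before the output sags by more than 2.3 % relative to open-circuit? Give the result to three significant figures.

Output resistance R_th = R_top‖R_bot = (2960 × 820)/3780 = 642.1 Ω.
The fractional drop is R_th/(R_th + R_L); requiring this ≤ 0.0230 gives R_L ≥ R_th(1/0.0230 − 1) = 642.1 × 42.48 = 27.3 kΩ.

R_L(min) ≈ 27.3 kΩ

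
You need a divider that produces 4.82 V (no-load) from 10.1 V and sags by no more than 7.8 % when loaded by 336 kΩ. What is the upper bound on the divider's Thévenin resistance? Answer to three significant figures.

Loading drop = R_th/(R_th + R_L) ≤ 0.0780, so R_th ≤ R_L · ε/(1−ε) = 336 kΩ × 0.0780/0.9220 = 28.4 kΩ.

R_th ≤ 28.4 kΩ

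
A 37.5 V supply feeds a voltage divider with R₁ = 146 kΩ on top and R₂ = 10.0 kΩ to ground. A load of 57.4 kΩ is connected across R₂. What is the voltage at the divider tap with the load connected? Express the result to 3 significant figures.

V_out ≈ 2.07 V

The load sits in parallel with R₂: R₂‖R_L = (10.0 × 57.4) / (10.0 + 57.4) = 8.516 kΩ.
V_out = 37.5 × 8.516 / (146 + 8.516) = 37.5 × 8.516/154.5 = 2.07 V.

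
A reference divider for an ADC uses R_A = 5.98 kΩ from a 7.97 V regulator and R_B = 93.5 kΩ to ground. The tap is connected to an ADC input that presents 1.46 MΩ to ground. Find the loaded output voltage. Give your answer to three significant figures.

V_out ≈ 7.46 V

The load sits in parallel with R_B: R_B‖R_L = (93.5 × 1460) / (93.5 + 1460) = 87.87 kΩ.
V_out = 7.97 × 87.87 / (5.98 + 87.87) = 7.97 × 87.87/93.85 = 7.46 V.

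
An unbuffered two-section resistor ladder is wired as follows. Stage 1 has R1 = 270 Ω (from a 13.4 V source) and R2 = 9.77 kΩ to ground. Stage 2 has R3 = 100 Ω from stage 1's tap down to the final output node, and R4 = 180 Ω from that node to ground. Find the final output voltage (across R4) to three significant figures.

V_out ≈ 4.32 V

Stage 2 presents R3+R4 = 280.0 Ω as a load on stage 1's tap.
Stage 1's lower leg becomes R2‖(R3+R4) = 272.2 Ω, so V_mid = 13.4 × 272.2/542.2 = 6.727 V.
Stage 2 is itself unloaded: V_out = V_mid × R4/(R3+R4) = 6.727 × 180/280.0 = 4.32 V.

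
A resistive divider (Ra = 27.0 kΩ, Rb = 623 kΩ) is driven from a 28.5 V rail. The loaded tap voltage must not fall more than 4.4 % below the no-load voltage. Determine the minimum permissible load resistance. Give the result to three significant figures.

Output resistance R_th = Ra‖Rb = (27.0 × 623)/650.0 = 25.88 kΩ.
The fractional drop is R_th/(R_th + R_L); requiring this ≤ 0.0440 gives R_L ≥ R_th(1/0.0440 − 1) = 25.88 × 21.73 = 562 kΩ.

R_L(min) ≈ 562 kΩ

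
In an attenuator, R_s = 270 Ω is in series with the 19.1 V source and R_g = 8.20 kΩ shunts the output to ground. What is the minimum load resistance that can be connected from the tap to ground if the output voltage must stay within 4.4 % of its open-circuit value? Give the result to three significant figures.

R_L(min) ≈ 5.68 kΩ

Output resistance R_th = R_s‖R_g = (270 × 8200)/8470 = 261.4 Ω.
The fractional drop is R_th/(R_th + R_L); requiring this ≤ 0.0440 gives R_L ≥ R_th(1/0.0440 − 1) = 261.4 × 21.73 = 5.68 kΩ.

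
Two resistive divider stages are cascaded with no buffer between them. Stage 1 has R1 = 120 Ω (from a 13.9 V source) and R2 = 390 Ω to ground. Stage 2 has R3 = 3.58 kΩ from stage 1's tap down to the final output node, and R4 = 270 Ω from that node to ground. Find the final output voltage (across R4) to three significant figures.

Stage 2 presents R3+R4 = 3850 Ω as a load on stage 1's tap.
Stage 1's lower leg becomes R2‖(R3+R4) = 354.1 Ω, so V_mid = 13.9 × 354.1/474.1 = 10.38 V.
Stage 2 is itself unloaded: V_out = V_mid × R4/(R3+R4) = 10.38 × 270/3850 = 0.728 V.

V_out ≈ 0.728 V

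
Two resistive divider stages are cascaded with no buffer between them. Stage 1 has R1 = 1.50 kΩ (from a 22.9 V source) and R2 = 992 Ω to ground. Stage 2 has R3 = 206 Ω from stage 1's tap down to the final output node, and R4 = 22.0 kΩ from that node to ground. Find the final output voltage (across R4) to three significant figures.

Stage 2 presents R3+R4 = 22210 Ω as a load on stage 1's tap.
Stage 1's lower leg becomes R2‖(R3+R4) = 949.6 Ω, so V_mid = 22.9 × 949.6/2450 = 8.877 V.
Stage 2 is itself unloaded: V_out = V_mid × R4/(R3+R4) = 8.877 × 22000/22210 = 8.79 V.

V_out ≈ 8.79 V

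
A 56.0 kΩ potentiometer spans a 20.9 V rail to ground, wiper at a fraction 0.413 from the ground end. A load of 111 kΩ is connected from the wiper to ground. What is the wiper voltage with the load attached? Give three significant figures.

V ≈ 7.69 V

The wiper splits the pot into (1−α)R = 32.87 kΩ above and αR = 23.13 kΩ below.
Lower section ‖ load = 19.14 kΩ.
V_wiper = 20.9 × 19.14/(32.87 + 19.14) = 7.69 V.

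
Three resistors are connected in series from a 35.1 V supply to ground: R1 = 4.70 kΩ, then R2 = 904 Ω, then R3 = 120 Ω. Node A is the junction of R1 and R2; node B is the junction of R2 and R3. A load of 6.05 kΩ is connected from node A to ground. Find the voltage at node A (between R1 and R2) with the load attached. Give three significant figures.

Below node A the series string R2+R3 = 1024 Ω sits in parallel with the 6050 Ω load: 875.8 Ω.
V_A = 35.1 × 875.8/(4700 + 875.8) = 5.51 V.

V ≈ 5.51 V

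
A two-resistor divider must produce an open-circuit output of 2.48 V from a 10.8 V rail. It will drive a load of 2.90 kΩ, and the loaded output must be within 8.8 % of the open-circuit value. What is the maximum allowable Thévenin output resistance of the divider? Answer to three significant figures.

Loading drop = R_th/(R_th + R_L) ≤ 0.0880, so R_th ≤ R_L · ε/(1−ε) = 2.90 kΩ × 0.0880/0.9120 = 280 Ω.

R_th ≤ 280 Ω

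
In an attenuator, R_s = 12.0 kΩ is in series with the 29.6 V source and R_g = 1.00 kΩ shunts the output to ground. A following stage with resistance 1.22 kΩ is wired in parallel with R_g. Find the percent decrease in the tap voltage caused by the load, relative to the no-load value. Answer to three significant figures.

43.1 %

Unloaded V = 29.6 × 1.00/13.00 = 2.277 V.
Loaded: R_g‖R_L = 0.5495 kΩ, giving V = 29.6 × 0.5495/12.55 = 1.296 V.
Drop = (2.277 − 1.296) / 2.277 = 43.1 %.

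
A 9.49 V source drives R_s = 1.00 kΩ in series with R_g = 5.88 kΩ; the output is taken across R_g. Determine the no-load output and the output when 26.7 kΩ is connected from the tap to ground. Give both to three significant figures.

Unloaded: 8.11 V; loaded: 7.86 V

Open-circuit: V = 9.49 × 5.88/(1.00 + 5.88) = 8.11 V.
With the load, R_g becomes R_g‖R_L = 4.819 kΩ, so V = 9.49 × 4.819/5.819 = 7.86 V.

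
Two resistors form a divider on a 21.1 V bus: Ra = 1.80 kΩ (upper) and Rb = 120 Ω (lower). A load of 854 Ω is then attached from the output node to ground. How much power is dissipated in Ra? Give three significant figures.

P ≈ 221 mW

Total resistance from the source is Ra + (Rb‖R_L) = 1905 Ω, so I = 21.1/1905 Ω = 11.07 mA.
P = I²·Ra = (11.07 mA)² × 1.80 kΩ = 221 mW.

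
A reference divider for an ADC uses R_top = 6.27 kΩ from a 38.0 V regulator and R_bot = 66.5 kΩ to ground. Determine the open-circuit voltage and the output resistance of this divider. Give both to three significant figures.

V_th = 34.7 V, R_th = 5.73 kΩ

V_th is the open-circuit tap voltage: 38.0 × 66.5/(6.27 + 66.5) = 34.7 V.
With the supply zeroed, R_top and R_bot appear in parallel from the tap: R_th = R_top‖R_bot = (6.27 × 66.5)/72.77 = 5.73 kΩ.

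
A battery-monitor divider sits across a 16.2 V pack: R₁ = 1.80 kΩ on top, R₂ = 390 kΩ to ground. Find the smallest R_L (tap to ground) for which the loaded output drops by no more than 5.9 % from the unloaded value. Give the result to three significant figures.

R_L(min) ≈ 28.6 kΩ

Output resistance R_th = R₁‖R₂ = (1.80 × 390)/391.8 = 1.792 kΩ.
The fractional drop is R_th/(R_th + R_L); requiring this ≤ 0.0590 gives R_L ≥ R_th(1/0.0590 − 1) = 1.792 × 15.95 = 28.6 kΩ.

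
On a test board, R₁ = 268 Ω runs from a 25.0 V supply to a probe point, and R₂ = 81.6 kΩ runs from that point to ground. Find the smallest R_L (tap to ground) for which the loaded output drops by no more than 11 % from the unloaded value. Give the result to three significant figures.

Output resistance R_th = R₁‖R₂ = (268 × 81600)/81870 = 267.1 Ω.
The fractional drop is R_th/(R_th + R_L); requiring this ≤ 0.110 gives R_L ≥ R_th(1/0.110 − 1) = 267.1 × 8.091 = 2.16 kΩ.

R_L(min) ≈ 2.16 kΩ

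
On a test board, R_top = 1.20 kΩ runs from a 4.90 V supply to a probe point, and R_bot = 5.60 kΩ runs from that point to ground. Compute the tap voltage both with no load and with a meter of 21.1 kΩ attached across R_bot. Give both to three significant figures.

Unloaded: 4.04 V; loaded: 3.85 V

Open-circuit: V = 4.90 × 5.60/(1.20 + 5.60) = 4.04 V.
With the load, R_bot becomes R_bot‖R_L = 4.425 kΩ, so V = 4.90 × 4.425/5.625 = 3.85 V.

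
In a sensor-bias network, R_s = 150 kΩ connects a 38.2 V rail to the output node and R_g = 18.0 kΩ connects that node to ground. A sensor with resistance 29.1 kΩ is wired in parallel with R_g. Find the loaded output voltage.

The load sits in parallel with R_g: R_g‖R_L = (18.0 × 29.1) / (18.0 + 29.1) = 11.12 kΩ.
V_out = 38.2 × 11.12 / (150 + 11.12) = 38.2 × 11.12/161.1 = 2.64 V.

V_out ≈ 2.64 V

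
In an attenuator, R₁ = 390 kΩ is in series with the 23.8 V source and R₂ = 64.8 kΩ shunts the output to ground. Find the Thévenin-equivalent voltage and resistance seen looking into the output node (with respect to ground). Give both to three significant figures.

V_th is the open-circuit tap voltage: 23.8 × 64.8/(390 + 64.8) = 3.39 V.
With the supply zeroed, R₁ and R₂ appear in parallel from the tap: R_th = R₁‖R₂ = (390 × 64.8)/454.8 = 55.6 kΩ.

V_th = 3.39 V, R_th = 55.6 kΩ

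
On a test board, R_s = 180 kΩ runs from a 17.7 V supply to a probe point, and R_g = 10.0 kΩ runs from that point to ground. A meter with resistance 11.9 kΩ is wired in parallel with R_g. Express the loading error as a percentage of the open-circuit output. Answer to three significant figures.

Unloaded V = 17.7 × 10.0/190.0 = 0.9316 V.
Loaded: R_g‖R_L = 5.434 kΩ, giving V = 17.7 × 5.434/185.4 = 0.5187 V.
Drop = (0.9316 − 0.5187) / 0.9316 = 44.3 %.

44.3 %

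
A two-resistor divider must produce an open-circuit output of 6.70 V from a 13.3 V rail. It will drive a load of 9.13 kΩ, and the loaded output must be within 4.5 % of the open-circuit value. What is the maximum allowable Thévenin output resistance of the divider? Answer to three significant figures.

R_th ≤ 430 Ω

Loading drop = R_th/(R_th + R_L) ≤ 0.0450, so R_th ≤ R_L · ε/(1−ε) = 9.13 kΩ × 0.0450/0.9550 = 430 Ω.
(Any R1, R2 with R2/(R1+R2) = 0.504 and R1‖R2 ≤ 430 Ω will meet the spec.)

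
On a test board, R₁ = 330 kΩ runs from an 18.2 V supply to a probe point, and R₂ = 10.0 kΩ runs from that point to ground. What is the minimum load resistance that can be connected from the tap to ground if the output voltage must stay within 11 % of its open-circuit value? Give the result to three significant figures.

Output resistance R_th = R₁‖R₂ = (330 × 10.0)/340.0 = 9.706 kΩ.
The fractional drop is R_th/(R_th + R_L); requiring this ≤ 0.110 gives R_L ≥ R_th(1/0.110 − 1) = 9.706 × 8.091 = 78.5 kΩ.

R_L(min) ≈ 78.5 kΩ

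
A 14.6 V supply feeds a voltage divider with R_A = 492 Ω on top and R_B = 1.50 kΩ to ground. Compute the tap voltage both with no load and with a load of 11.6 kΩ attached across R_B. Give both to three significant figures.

Unloaded: 11.0 V; loaded: 10.7 V

Open-circuit: V = 14.6 × 1500/(492 + 1500) = 11.0 V.
With the load, R_B becomes R_B‖R_L = 1328 Ω, so V = 14.6 × 1328/1820 = 10.7 V.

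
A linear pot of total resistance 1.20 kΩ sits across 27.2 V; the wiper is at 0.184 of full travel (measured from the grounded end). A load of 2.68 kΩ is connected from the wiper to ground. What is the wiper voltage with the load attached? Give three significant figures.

V ≈ 4.69 V

The wiper splits the pot into (1−α)R = 979.2 Ω above and αR = 220.8 Ω below.
Lower section ‖ load = 204.0 Ω.
V_wiper = 27.2 × 204.0/(979.2 + 204.0) = 4.69 V.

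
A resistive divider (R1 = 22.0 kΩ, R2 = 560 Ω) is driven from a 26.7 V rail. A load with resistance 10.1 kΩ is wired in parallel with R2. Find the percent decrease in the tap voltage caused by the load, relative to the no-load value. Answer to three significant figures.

The divider's output (Thévenin) resistance is R1‖R2 = 546.1 Ω.
Fractional drop under load = R_th/(R_th + R_L) = 546.1 / (546.1 + 10100) = 0.05130.
So the output falls by 5.13 %.

5.13 %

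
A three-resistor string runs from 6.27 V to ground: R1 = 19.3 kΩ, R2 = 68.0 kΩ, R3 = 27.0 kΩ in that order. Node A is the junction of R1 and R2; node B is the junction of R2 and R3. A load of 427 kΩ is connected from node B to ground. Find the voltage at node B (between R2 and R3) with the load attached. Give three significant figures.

V ≈ 1.41 V

At node B, R3 is in parallel with the load: R3‖R_L = 25.39 kΩ.
Below node A the resistance is R2 + (R3‖R_L) = 93.39 kΩ, so V_A = 6.27 × 93.39/112.7 = 5.196 V.
Then V_B = V_A × (R3‖R_L)/(R2 + R3‖R_L) = 5.196 × 25.39/93.39 = 1.41 V.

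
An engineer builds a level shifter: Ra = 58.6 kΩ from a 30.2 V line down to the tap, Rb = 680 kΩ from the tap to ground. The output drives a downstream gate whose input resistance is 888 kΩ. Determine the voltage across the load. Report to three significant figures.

V_out ≈ 26.2 V

The load sits in parallel with Rb: Rb‖R_L = (680 × 888) / (680 + 888) = 385.1 kΩ.
V_out = 30.2 × 385.1 / (58.6 + 385.1) = 30.2 × 385.1/443.7 = 26.2 V.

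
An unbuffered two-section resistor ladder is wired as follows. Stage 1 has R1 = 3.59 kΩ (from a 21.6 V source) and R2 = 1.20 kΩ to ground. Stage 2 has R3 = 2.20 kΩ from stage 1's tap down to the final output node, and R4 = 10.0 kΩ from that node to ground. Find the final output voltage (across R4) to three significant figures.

V_out ≈ 4.13 V

Stage 2 presents R3+R4 = 12.20 kΩ as a load on stage 1's tap.
Stage 1's lower leg becomes R2‖(R3+R4) = 1.093 kΩ, so V_mid = 21.6 × 1.093/4.683 = 5.040 V.
Stage 2 is itself unloaded: V_out = V_mid × R4/(R3+R4) = 5.040 × 10.0/12.20 = 4.13 V.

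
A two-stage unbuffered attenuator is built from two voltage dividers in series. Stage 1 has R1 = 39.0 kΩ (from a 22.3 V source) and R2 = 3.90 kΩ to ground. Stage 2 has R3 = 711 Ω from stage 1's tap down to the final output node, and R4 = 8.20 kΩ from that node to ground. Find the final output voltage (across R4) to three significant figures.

Stage 2 presents R3+R4 = 8911 Ω as a load on stage 1's tap.
Stage 1's lower leg becomes R2‖(R3+R4) = 2713 Ω, so V_mid = 22.3 × 2713/41710 = 1.450 V.
Stage 2 is itself unloaded: V_out = V_mid × R4/(R3+R4) = 1.450 × 8200/8911 = 1.33 V.

V_out ≈ 1.33 V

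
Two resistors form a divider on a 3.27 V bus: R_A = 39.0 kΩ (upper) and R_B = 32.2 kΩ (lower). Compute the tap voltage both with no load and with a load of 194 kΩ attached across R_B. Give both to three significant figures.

Open-circuit: V = 3.27 × 32.2/(39.0 + 32.2) = 1.48 V.
With the load, R_B becomes R_B‖R_L = 27.62 kΩ, so V = 3.27 × 27.62/66.62 = 1.36 V.

Unloaded: 1.48 V; loaded: 1.36 V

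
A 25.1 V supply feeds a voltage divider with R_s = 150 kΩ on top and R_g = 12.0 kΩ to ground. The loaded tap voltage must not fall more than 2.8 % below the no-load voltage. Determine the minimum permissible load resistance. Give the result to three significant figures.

Output resistance R_th = R_s‖R_g = (150 × 12.0)/162.0 = 11.11 kΩ.
The fractional drop is R_th/(R_th + R_L); requiring this ≤ 0.0280 gives R_L ≥ R_th(1/0.0280 − 1) = 11.11 × 34.71 = 386 kΩ.

R_L(min) ≈ 386 kΩ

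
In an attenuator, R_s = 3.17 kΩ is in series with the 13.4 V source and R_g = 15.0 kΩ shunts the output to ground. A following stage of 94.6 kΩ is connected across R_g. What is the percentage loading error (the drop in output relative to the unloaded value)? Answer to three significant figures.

The divider's output (Thévenin) resistance is R_s‖R_g = 2.617 kΩ.
Fractional drop under load = R_th/(R_th + R_L) = 2.617 / (2.617 + 94.6) = 0.02692.
So the output falls by 2.69 %.

2.69 %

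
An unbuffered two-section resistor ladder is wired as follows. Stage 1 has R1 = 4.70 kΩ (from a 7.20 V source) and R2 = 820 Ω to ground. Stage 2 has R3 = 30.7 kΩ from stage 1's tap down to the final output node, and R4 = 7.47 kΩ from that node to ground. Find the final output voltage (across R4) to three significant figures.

V_out ≈ 0.206 V

Stage 2 presents R3+R4 = 38170 Ω as a load on stage 1's tap.
Stage 1's lower leg becomes R2‖(R3+R4) = 802.8 Ω, so V_mid = 7.20 × 802.8/5503 = 1.050 V.
Stage 2 is itself unloaded: V_out = V_mid × R4/(R3+R4) = 1.050 × 7470/38170 = 0.206 V.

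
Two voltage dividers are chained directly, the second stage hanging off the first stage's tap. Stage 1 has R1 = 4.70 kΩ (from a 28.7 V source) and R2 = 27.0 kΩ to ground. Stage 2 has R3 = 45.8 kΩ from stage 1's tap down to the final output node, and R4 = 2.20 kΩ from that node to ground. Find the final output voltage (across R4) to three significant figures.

Stage 2 presents R3+R4 = 48.00 kΩ as a load on stage 1's tap.
Stage 1's lower leg becomes R2‖(R3+R4) = 17.28 kΩ, so V_mid = 28.7 × 17.28/21.98 = 22.56 V.
Stage 2 is itself unloaded: V_out = V_mid × R4/(R3+R4) = 22.56 × 2.20/48.00 = 1.03 V.

V_out ≈ 1.03 V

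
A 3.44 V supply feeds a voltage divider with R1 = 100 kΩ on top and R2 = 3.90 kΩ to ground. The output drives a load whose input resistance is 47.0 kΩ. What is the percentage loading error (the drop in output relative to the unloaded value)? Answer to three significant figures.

7.40 %

The divider's output (Thévenin) resistance is R1‖R2 = 3.754 kΩ.
Fractional drop under load = R_th/(R_th + R_L) = 3.754 / (3.754 + 47.0) = 0.07396.
So the output falls by 7.40 %.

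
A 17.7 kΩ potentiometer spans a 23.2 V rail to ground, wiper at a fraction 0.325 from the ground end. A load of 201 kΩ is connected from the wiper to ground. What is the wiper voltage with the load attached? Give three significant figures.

The wiper splits the pot into (1−α)R = 11.95 kΩ above and αR = 5.753 kΩ below.
Lower section ‖ load = 5.592 kΩ.
V_wiper = 23.2 × 5.592/(11.95 + 5.592) = 7.40 V.

V ≈ 7.40 V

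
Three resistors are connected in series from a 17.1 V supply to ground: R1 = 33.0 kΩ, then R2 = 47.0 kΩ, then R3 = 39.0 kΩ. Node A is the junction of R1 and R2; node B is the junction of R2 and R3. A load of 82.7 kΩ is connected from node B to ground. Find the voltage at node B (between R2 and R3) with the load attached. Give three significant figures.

V ≈ 4.26 V

At node B, R3 is in parallel with the load: R3‖R_L = 26.50 kΩ.
Below node A the resistance is R2 + (R3‖R_L) = 73.50 kΩ, so V_A = 17.1 × 73.50/106.5 = 11.80 V.
Then V_B = V_A × (R3‖R_L)/(R2 + R3‖R_L) = 11.80 × 26.50/73.50 = 4.26 V.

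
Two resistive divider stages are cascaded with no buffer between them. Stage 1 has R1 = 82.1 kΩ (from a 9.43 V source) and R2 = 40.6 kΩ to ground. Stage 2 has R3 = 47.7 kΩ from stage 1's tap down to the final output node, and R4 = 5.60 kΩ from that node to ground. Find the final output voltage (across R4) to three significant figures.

V_out ≈ 0.217 V

Stage 2 presents R3+R4 = 53.30 kΩ as a load on stage 1's tap.
Stage 1's lower leg becomes R2‖(R3+R4) = 23.05 kΩ, so V_mid = 9.43 × 23.05/105.1 = 2.067 V.
Stage 2 is itself unloaded: V_out = V_mid × R4/(R3+R4) = 2.067 × 5.60/53.30 = 0.217 V.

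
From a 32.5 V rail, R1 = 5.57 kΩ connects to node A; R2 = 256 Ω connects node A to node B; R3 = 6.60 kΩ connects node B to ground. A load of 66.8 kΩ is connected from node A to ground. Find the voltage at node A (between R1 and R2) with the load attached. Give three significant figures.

Below node A the series string R2+R3 = 6856 Ω sits in parallel with the 66800 Ω load: 6218 Ω.
V_A = 32.5 × 6218/(5570 + 6218) = 17.1 V.

V ≈ 17.1 V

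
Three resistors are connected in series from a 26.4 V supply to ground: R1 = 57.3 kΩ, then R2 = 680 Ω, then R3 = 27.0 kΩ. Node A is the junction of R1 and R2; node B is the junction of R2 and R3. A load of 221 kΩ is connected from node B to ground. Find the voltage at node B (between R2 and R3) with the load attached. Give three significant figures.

V ≈ 7.74 V

At node B, R3 is in parallel with the load: R3‖R_L = 24060 Ω.
Below node A the resistance is R2 + (R3‖R_L) = 24740 Ω, so V_A = 26.4 × 24740/82040 = 7.961 V.
Then V_B = V_A × (R3‖R_L)/(R2 + R3‖R_L) = 7.961 × 24060/24740 = 7.74 V.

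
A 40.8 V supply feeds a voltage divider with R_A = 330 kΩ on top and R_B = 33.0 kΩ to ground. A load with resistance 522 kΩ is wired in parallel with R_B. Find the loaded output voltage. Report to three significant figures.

V_out ≈ 3.51 V

The load sits in parallel with R_B: R_B‖R_L = (33.0 × 522) / (33.0 + 522) = 31.04 kΩ.
V_out = 40.8 × 31.04 / (330 + 31.04) = 40.8 × 31.04/361.0 = 3.51 V.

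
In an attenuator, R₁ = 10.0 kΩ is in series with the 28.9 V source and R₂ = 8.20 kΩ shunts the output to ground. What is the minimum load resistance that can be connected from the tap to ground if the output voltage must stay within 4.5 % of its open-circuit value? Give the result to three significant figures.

Output resistance R_th = R₁‖R₂ = (10.0 × 8.20)/18.20 = 4.505 kΩ.
The fractional drop is R_th/(R_th + R_L); requiring this ≤ 0.0450 gives R_L ≥ R_th(1/0.0450 − 1) = 4.505 × 21.22 = 95.6 kΩ.

R_L(min) ≈ 95.6 kΩ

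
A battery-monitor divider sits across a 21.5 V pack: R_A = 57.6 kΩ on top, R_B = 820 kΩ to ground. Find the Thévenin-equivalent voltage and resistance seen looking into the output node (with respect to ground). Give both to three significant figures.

V_th = 20.1 V, R_th = 53.8 kΩ

V_th is the open-circuit tap voltage: 21.5 × 820/(57.6 + 820) = 20.1 V.
With the supply zeroed, R_A and R_B appear in parallel from the tap: R_th = R_A‖R_B = (57.6 × 820)/877.6 = 53.8 kΩ.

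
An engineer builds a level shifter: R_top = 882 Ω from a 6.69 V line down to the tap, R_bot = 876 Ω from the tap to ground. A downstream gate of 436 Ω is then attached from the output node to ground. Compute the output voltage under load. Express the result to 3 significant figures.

V_out ≈ 1.66 V

The load sits in parallel with R_bot: R_bot‖R_L = (876 × 436) / (876 + 436) = 291.1 Ω.
V_out = 6.69 × 291.1 / (882 + 291.1) = 6.69 × 291.1/1173 = 1.66 V.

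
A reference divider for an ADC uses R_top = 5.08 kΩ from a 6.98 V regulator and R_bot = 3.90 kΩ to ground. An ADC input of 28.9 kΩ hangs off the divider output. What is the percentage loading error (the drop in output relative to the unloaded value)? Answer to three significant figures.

7.09 %

The divider's output (Thévenin) resistance is R_top‖R_bot = 2.206 kΩ.
Fractional drop under load = R_th/(R_th + R_L) = 2.206 / (2.206 + 28.9) = 0.07093.
So the output falls by 7.09 %.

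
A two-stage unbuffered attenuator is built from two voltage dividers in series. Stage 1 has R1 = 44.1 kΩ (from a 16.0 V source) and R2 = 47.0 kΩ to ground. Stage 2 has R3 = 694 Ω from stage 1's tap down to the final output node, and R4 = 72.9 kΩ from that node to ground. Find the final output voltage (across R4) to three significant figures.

V_out ≈ 6.25 V

Stage 2 presents R3+R4 = 73590 Ω as a load on stage 1's tap.
Stage 1's lower leg becomes R2‖(R3+R4) = 28680 Ω, so V_mid = 16.0 × 28680/72780 = 6.305 V.
Stage 2 is itself unloaded: V_out = V_mid × R4/(R3+R4) = 6.305 × 72900/73590 = 6.25 V.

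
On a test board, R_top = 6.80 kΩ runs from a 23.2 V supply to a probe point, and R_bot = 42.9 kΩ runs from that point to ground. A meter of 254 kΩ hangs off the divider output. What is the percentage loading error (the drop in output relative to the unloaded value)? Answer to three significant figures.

2.26 %

The divider's output (Thévenin) resistance is R_top‖R_bot = 5.870 kΩ.
Fractional drop under load = R_th/(R_th + R_L) = 5.870 / (5.870 + 254) = 0.02259.
So the output falls by 2.26 %.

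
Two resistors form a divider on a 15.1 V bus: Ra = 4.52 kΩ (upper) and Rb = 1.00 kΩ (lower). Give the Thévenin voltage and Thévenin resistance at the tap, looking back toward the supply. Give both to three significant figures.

V_th = 2.74 V, R_th = 819 Ω

V_th is the open-circuit tap voltage: 15.1 × 1.00/(4.52 + 1.00) = 2.74 V.
With the supply zeroed, Ra and Rb appear in parallel from the tap: R_th = Ra‖Rb = (4.52 × 1.00)/5.520 = 819 Ω.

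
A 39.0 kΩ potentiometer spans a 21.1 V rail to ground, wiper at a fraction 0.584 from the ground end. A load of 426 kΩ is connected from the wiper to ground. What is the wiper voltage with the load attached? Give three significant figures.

The wiper splits the pot into (1−α)R = 16.22 kΩ above and αR = 22.78 kΩ below.
Lower section ‖ load = 21.62 kΩ.
V_wiper = 21.1 × 21.62/(16.22 + 21.62) = 12.1 V.

V ≈ 12.1 V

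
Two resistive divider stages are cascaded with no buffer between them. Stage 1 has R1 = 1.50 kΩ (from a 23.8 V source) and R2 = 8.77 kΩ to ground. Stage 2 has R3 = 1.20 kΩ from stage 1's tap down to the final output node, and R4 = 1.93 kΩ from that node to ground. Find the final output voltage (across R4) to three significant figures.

Stage 2 presents R3+R4 = 3.130 kΩ as a load on stage 1's tap.
Stage 1's lower leg becomes R2‖(R3+R4) = 2.307 kΩ, so V_mid = 23.8 × 2.307/3.807 = 14.42 V.
Stage 2 is itself unloaded: V_out = V_mid × R4/(R3+R4) = 14.42 × 1.93/3.130 = 8.89 V.

V_out ≈ 8.89 V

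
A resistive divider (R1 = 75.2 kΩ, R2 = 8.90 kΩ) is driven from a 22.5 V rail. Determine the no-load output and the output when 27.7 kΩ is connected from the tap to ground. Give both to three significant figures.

Unloaded: 2.38 V; loaded: 1.85 V

Open-circuit: V = 22.5 × 8.90/(75.2 + 8.90) = 2.38 V.
With the load, R2 becomes R2‖R_L = 6.736 kΩ, so V = 22.5 × 6.736/81.94 = 1.85 V.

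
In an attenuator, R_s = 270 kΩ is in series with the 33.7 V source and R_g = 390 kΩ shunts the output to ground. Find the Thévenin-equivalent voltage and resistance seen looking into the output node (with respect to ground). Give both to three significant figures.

V_th is the open-circuit tap voltage: 33.7 × 390/(270 + 390) = 19.9 V.
With the supply zeroed, R_s and R_g appear in parallel from the tap: R_th = R_s‖R_g = (270 × 390)/660.0 = 160 kΩ.

V_th = 19.9 V, R_th = 160 kΩ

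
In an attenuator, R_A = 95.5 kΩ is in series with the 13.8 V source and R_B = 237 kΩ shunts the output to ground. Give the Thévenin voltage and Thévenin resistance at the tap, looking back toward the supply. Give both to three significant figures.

V_th = 9.84 V, R_th = 68.1 kΩ

V_th is the open-circuit tap voltage: 13.8 × 237/(95.5 + 237) = 9.84 V.
With the supply zeroed, R_A and R_B appear in parallel from the tap: R_th = R_A‖R_B = (95.5 × 237)/332.5 = 68.1 kΩ.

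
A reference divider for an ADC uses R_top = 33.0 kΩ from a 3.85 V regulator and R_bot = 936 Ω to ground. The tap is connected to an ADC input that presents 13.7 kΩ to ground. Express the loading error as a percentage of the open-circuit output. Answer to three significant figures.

The divider's output (Thévenin) resistance is R_top‖R_bot = 910.2 Ω.
Fractional drop under load = R_th/(R_th + R_L) = 910.2 / (910.2 + 13700) = 0.06230.
So the output falls by 6.23 %.

6.23 %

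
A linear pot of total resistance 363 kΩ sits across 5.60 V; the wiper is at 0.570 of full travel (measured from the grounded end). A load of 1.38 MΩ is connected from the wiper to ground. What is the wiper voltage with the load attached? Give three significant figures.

The wiper splits the pot into (1−α)R = 156.1 kΩ above and αR = 206.9 kΩ below.
Lower section ‖ load = 179.9 kΩ.
V_wiper = 5.60 × 179.9/(156.1 + 179.9) = 3.00 V.

V ≈ 3.00 V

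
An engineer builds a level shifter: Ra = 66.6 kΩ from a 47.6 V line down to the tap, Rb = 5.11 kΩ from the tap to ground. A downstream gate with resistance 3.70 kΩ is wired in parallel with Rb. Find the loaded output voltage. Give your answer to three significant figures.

The load sits in parallel with Rb: Rb‖R_L = (5.11 × 3.70) / (5.11 + 3.70) = 2.146 kΩ.
V_out = 47.6 × 2.146 / (66.6 + 2.146) = 47.6 × 2.146/68.75 = 1.49 V.

V_out ≈ 1.49 V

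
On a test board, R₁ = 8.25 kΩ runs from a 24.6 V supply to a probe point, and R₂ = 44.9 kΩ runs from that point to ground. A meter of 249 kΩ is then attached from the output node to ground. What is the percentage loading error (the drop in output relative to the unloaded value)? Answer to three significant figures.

The divider's output (Thévenin) resistance is R₁‖R₂ = 6.969 kΩ.
Fractional drop under load = R_th/(R_th + R_L) = 6.969 / (6.969 + 249) = 0.02723.
So the output falls by 2.72 %.

2.72 %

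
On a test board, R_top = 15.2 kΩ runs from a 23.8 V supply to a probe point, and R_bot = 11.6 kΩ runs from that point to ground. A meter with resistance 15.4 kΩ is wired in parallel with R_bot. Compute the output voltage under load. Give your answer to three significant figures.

The load sits in parallel with R_bot: R_bot‖R_L = (11.6 × 15.4) / (11.6 + 15.4) = 6.616 kΩ.
V_out = 23.8 × 6.616 / (15.2 + 6.616) = 23.8 × 6.616/21.82 = 7.22 V.
(Unloaded it would have been 10.3 V.)

V_out ≈ 7.22 V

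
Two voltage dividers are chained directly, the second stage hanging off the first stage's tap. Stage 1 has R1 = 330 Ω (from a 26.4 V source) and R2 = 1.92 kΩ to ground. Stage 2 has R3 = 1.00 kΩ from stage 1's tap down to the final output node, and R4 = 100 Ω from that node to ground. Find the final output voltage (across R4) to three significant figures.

V_out ≈ 1.63 V

Stage 2 presents R3+R4 = 1100 Ω as a load on stage 1's tap.
Stage 1's lower leg becomes R2‖(R3+R4) = 699.3 Ω, so V_mid = 26.4 × 699.3/1029 = 17.94 V.
Stage 2 is itself unloaded: V_out = V_mid × R4/(R3+R4) = 17.94 × 100/1100 = 1.63 V.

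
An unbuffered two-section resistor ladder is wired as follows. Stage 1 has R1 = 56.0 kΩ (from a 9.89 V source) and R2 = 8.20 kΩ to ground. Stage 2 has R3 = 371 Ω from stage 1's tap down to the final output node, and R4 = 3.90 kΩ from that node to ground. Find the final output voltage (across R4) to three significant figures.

Stage 2 presents R3+R4 = 4271 Ω as a load on stage 1's tap.
Stage 1's lower leg becomes R2‖(R3+R4) = 2808 Ω, so V_mid = 9.89 × 2808/58810 = 0.4723 V.
Stage 2 is itself unloaded: V_out = V_mid × R4/(R3+R4) = 0.4723 × 3900/4271 = 0.431 V.

V_out ≈ 0.431 V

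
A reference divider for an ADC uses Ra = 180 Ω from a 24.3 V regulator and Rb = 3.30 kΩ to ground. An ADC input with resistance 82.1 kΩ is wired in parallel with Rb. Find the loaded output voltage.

The load sits in parallel with Rb: Rb‖R_L = (3300 × 82100) / (3300 + 82100) = 3172 Ω.
V_out = 24.3 × 3172 / (180 + 3172) = 24.3 × 3172/3352 = 23.0 V.

V_out ≈ 23.0 V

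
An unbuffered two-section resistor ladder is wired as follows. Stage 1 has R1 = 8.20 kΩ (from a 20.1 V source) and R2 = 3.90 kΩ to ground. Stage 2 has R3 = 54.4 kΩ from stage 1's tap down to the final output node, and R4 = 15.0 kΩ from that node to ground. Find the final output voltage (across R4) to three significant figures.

Stage 2 presents R3+R4 = 69.40 kΩ as a load on stage 1's tap.
Stage 1's lower leg becomes R2‖(R3+R4) = 3.692 kΩ, so V_mid = 20.1 × 3.692/11.89 = 6.241 V.
Stage 2 is itself unloaded: V_out = V_mid × R4/(R3+R4) = 6.241 × 15.0/69.40 = 1.35 V.

V_out ≈ 1.35 V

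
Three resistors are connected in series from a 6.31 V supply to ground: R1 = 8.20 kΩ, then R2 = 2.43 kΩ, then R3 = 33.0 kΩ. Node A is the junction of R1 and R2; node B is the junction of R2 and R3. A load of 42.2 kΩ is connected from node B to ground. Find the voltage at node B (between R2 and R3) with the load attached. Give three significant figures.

V ≈ 4.01 V

At node B, R3 is in parallel with the load: R3‖R_L = 18.52 kΩ.
Below node A the resistance is R2 + (R3‖R_L) = 20.95 kΩ, so V_A = 6.31 × 20.95/29.15 = 4.535 V.
Then V_B = V_A × (R3‖R_L)/(R2 + R3‖R_L) = 4.535 × 18.52/20.95 = 4.01 V.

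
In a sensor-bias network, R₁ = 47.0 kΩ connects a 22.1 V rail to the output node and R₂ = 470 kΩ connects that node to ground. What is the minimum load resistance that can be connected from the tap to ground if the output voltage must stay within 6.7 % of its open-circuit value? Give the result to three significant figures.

Output resistance R_th = R₁‖R₂ = (47.0 × 470)/517.0 = 42.73 kΩ.
The fractional drop is R_th/(R_th + R_L); requiring this ≤ 0.0670 gives R_L ≥ R_th(1/0.0670 − 1) = 42.73 × 13.93 = 595 kΩ.

R_L(min) ≈ 595 kΩ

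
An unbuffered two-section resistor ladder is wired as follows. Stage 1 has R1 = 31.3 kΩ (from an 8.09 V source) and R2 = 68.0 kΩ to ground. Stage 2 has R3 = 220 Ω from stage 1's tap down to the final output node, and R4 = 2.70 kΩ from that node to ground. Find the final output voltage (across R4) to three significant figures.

V_out ≈ 0.614 V

Stage 2 presents R3+R4 = 2920 Ω as a load on stage 1's tap.
Stage 1's lower leg becomes R2‖(R3+R4) = 2800 Ω, so V_mid = 8.09 × 2800/34100 = 0.6642 V.
Stage 2 is itself unloaded: V_out = V_mid × R4/(R3+R4) = 0.6642 × 2700/2920 = 0.614 V.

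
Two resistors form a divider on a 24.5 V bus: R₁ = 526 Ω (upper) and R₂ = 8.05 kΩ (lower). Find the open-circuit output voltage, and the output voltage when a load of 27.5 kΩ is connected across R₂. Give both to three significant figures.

Unloaded: 23.0 V; loaded: 22.6 V

Open-circuit: V = 24.5 × 8050/(526 + 8050) = 23.0 V.
With the load, R₂ becomes R₂‖R_L = 6227 Ω, so V = 24.5 × 6227/6753 = 22.6 V.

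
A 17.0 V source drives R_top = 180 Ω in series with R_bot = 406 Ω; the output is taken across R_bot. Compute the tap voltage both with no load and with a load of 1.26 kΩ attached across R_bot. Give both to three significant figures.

Open-circuit: V = 17.0 × 406/(180 + 406) = 11.8 V.
With the load, R_bot becomes R_bot‖R_L = 307.1 Ω, so V = 17.0 × 307.1/487.1 = 10.7 V.

Unloaded: 11.8 V; loaded: 10.7 V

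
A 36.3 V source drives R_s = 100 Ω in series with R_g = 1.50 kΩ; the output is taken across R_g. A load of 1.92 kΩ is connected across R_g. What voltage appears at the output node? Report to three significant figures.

The load sits in parallel with R_g: R_g‖R_L = (1500 × 1920) / (1500 + 1920) = 842.1 Ω.
V_out = 36.3 × 842.1 / (100 + 842.1) = 36.3 × 842.1/942.1 = 32.4 V.

V_out ≈ 32.4 V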